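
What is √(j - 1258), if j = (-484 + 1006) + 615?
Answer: 11*I ≈ 11.0*I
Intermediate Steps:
j = 1137 (j = 522 + 615 = 1137)
√(j - 1258) = √(1137 - 1258) = √(-121) = 11*I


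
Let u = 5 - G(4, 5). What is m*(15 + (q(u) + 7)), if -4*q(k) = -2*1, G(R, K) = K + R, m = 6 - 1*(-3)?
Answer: 405/2 ≈ 202.50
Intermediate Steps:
m = 9 (m = 6 + 3 = 9)
u = -4 (u = 5 - (5 + 4) = 5 - 1*9 = 5 - 9 = -4)
q(k) = ½ (q(k) = -(-1)/2 = -¼*(-2) = ½)
m*(15 + (q(u) + 7)) = 9*(15 + (½ + 7)) = 9*(15 + 15/2) = 9*(45/2) = 405/2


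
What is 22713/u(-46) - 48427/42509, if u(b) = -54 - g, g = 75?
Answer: -323918000/1827887 ≈ -177.21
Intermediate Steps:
u(b) = -129 (u(b) = -54 - 1*75 = -54 - 75 = -129)
22713/u(-46) - 48427/42509 = 22713/(-129) - 48427/42509 = 22713*(-1/129) - 48427*1/42509 = -7571/43 - 48427/42509 = -323918000/1827887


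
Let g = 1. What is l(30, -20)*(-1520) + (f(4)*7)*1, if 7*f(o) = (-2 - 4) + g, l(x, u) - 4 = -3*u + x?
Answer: -142885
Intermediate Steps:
l(x, u) = 4 + x - 3*u (l(x, u) = 4 + (-3*u + x) = 4 + (x - 3*u) = 4 + x - 3*u)
f(o) = -5/7 (f(o) = ((-2 - 4) + 1)/7 = (-6 + 1)/7 = (1/7)*(-5) = -5/7)
l(30, -20)*(-1520) + (f(4)*7)*1 = (4 + 30 - 3*(-20))*(-1520) - 5/7*7*1 = (4 + 30 + 60)*(-1520) - 5*1 = 94*(-1520) - 5 = -142880 - 5 = -142885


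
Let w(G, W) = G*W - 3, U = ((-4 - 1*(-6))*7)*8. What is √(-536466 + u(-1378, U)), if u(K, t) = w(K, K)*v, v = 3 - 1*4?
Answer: I*√2435347 ≈ 1560.6*I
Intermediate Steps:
v = -1 (v = 3 - 4 = -1)
U = 112 (U = ((-4 + 6)*7)*8 = (2*7)*8 = 14*8 = 112)
w(G, W) = -3 + G*W
u(K, t) = 3 - K² (u(K, t) = (-3 + K*K)*(-1) = (-3 + K²)*(-1) = 3 - K²)
√(-536466 + u(-1378, U)) = √(-536466 + (3 - 1*(-1378)²)) = √(-536466 + (3 - 1*1898884)) = √(-536466 + (3 - 1898884)) = √(-536466 - 1898881) = √(-2435347) = I*√2435347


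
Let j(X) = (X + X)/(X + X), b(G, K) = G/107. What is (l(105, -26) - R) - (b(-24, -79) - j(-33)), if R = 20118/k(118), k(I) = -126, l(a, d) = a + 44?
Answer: 99475/321 ≈ 309.89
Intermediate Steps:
l(a, d) = 44 + a
b(G, K) = G/107 (b(G, K) = G*(1/107) = G/107)
j(X) = 1 (j(X) = (2*X)/((2*X)) = (2*X)*(1/(2*X)) = 1)
R = -479/3 (R = 20118/(-126) = 20118*(-1/126) = -479/3 ≈ -159.67)
(l(105, -26) - R) - (b(-24, -79) - j(-33)) = ((44 + 105) - 1*(-479/3)) - ((1/107)*(-24) - 1*1) = (149 + 479/3) - (-24/107 - 1) = 926/3 - 1*(-131/107) = 926/3 + 131/107 = 99475/321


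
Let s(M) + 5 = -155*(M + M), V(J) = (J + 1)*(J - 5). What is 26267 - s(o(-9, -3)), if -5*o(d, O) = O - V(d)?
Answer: 33402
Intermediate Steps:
V(J) = (1 + J)*(-5 + J)
o(d, O) = -1 - 4*d/5 - O/5 + d²/5 (o(d, O) = -(O - (-5 + d² - 4*d))/5 = -(O + (5 - d² + 4*d))/5 = -(5 + O - d² + 4*d)/5 = -1 - 4*d/5 - O/5 + d²/5)
s(M) = -5 - 310*M (s(M) = -5 - 155*(M + M) = -5 - 310*M)
26267 - s(o(-9, -3)) = 26267 - (-5 - 310*(-1 - ⅘*(-9) - ⅕*(-3) + (⅕)*(-9)²)) = 26267 - (-5 - 310*(-1 + 36/5 + ⅗ + (⅕)*81)) = 26267 - (-5 - 310*(-1 + 36/5 + ⅗ + 81/5)) = 26267 - (-5 - 310*23) = 26267 - (-5 - 7130) = 26267 - 1*(-7135) = 26267 + 7135 = 33402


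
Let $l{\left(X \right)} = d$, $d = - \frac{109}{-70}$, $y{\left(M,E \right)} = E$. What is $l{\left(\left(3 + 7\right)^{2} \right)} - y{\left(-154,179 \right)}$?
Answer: $- \frac{12421}{70} \approx -177.44$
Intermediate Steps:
$d = \frac{109}{70}$ ($d = \left(-109\right) \left(- \frac{1}{70}\right) = \frac{109}{70} \approx 1.5571$)
$l{\left(X \right)} = \frac{109}{70}$
$l{\left(\left(3 + 7\right)^{2} \right)} - y{\left(-154,179 \right)} = \frac{109}{70} - 179 = - \frac{12421}{70}$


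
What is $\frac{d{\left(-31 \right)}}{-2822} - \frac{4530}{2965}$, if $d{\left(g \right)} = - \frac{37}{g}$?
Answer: $- \frac{79280633}{51876826} \approx -1.5282$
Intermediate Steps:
$\frac{d{\left(-31 \right)}}{-2822} - \frac{4530}{2965} = \frac{\left(-37\right) \frac{1}{-31}}{-2822} - \frac{4530}{2965} = \left(-37\right) \left(- \frac{1}{31}\right) \left(- \frac{1}{2822}\right) - \frac{906}{593} = \frac{37}{31} \left(- \frac{1}{2822}\right) - \frac{906}{593} = - \frac{37}{87482} - \frac{906}{593} = - \frac{79280633}{51876826}$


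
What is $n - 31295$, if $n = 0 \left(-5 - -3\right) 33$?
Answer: $-31295$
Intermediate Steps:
$n = 0$ ($n = 0 \left(-5 + 3\right) 33 = 0 \left(-2\right) 33 = 0 \cdot 33 = 0$)
$n - 31295 = 0 - 31295 = -31295$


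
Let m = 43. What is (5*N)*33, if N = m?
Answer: 7095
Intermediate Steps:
N = 43
(5*N)*33 = (5*43)*33 = 215*33 = 7095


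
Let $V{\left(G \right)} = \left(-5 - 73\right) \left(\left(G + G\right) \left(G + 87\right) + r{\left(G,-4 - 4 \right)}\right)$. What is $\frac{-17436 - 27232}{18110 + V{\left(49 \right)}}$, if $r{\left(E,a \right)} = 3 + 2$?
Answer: $\frac{11167}{255466} \approx 0.043712$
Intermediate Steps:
$r{\left(E,a \right)} = 5$
$V{\left(G \right)} = -390 - 156 G \left(87 + G\right)$ ($V{\left(G \right)} = \left(-5 - 73\right) \left(\left(G + G\right) \left(G + 87\right) + 5\right) = - 78 \left(2 G \left(87 + G\right) + 5\right) = - 78 \left(5 + 2 G \left(87 + G\right)\right) = -390 - 156 G \left(87 + G\right)$)
$\frac{-17436 - 27232}{18110 + V{\left(49 \right)}} = \frac{-17436 - 27232}{18110 - \left(665418 + 374556\right)} = - \frac{44668}{18110 - 1039974} = - \frac{44668}{-1021864} = \left(-44668\right) \left(- \frac{1}{1021864}\right) = \frac{11167}{255466}$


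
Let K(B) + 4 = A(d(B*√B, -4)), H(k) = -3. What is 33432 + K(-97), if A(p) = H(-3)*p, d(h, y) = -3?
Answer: 33437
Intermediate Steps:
A(p) = -3*p
K(B) = 5 (K(B) = -4 - 3*(-3) = -4 + 9 = 5)
33432 + K(-97) = 33432 + 5 = 33437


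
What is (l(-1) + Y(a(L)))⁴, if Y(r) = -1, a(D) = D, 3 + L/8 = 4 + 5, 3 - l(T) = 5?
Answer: 81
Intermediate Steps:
l(T) = -2 (l(T) = 3 - 1*5 = 3 - 5 = -2)
L = 48 (L = -24 + 8*(4 + 5) = -24 + 8*9 = -24 + 72 = 48)
(l(-1) + Y(a(L)))⁴ = (-2 - 1)⁴ = (-3)⁴ = 81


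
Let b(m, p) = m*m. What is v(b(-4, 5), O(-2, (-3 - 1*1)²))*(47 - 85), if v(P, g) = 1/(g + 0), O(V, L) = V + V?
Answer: 19/2 ≈ 9.5000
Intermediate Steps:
O(V, L) = 2*V
b(m, p) = m²
v(P, g) = 1/g
v(b(-4, 5), O(-2, (-3 - 1*1)²))*(47 - 85) = (47 - 85)/((2*(-2))) = -38/(-4) = -¼*(-38) = 19/2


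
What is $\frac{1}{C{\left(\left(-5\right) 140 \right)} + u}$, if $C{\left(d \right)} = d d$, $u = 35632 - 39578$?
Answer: $\frac{1}{486054} \approx 2.0574 \cdot 10^{-6}$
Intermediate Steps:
$u = -3946$ ($u = 35632 - 39578 = -3946$)
$C{\left(d \right)} = d^{2}$
$\frac{1}{C{\left(\left(-5\right) 140 \right)} + u} = \frac{1}{\left(\left(-5\right) 140\right)^{2} - 3946} = \frac{1}{\left(-700\right)^{2} - 3946} = \frac{1}{490000 - 3946} = \frac{1}{486054}$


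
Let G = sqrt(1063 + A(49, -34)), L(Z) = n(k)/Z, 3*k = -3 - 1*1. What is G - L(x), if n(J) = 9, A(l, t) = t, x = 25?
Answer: -9/25 + 7*sqrt(21) ≈ 31.718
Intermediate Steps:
k = -4/3 (k = (-3 - 1*1)/3 = (-3 - 1)/3 = (1/3)*(-4) = -4/3 ≈ -1.3333)
L(Z) = 9/Z
G = 7*sqrt(21) (G = sqrt(1063 - 34) = sqrt(1029) = 7*sqrt(21) ≈ 32.078)
G - L(x) = 7*sqrt(21) - 9/25 = -9/25 + 7*sqrt(21)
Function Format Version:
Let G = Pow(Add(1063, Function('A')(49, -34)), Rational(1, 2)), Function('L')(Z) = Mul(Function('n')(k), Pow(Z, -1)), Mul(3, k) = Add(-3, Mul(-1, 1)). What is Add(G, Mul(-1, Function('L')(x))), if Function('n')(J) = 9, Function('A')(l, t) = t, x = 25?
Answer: Add(Rational(-9, 25), Mul(7, Pow(21, Rational(1, 2)))) ≈ 31.718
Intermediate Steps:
k = Rational(-4, 3) (k = Mul(Rational(1, 3), Add(-3, Mul(-1, 1))) = Mul(Rational(1, 3), Add(-3, -1)) = Mul(Rational(1, 3), -4) = Rational(-4, 3) ≈ -1.3333)
Function('L')(Z) = Mul(9, Pow(Z, -1))
G = Mul(7, Pow(21, Rational(1, 2))) (G = Pow(Add(1063, -34), Rational(1, 2)) = Pow(1029, Rational(1, 2)) = Mul(7, Pow(21, Rational(1, 2))) ≈ 32.078)
Add(G, Mul(-1, Function('L')(x))) = Add(Mul(7, Pow(21, Rational(1, 2))), Mul(-1, Mul(9, Pow(25, -1)))) = Add(Mul(7, Pow(21, Rational(1, 2))), Mul(-1, Mul(9, Rational(1, 25)))) = Add(Mul(7, Pow(21, Rational(1, 2))), Mul(-1, Rational(9, 25))) = Add(Mul(7, Pow(21, Rational(1, 2))), Rational(-9, 25)) = Add(Rational(-9, 25), Mul(7, Pow(21, Rational(1, 2))))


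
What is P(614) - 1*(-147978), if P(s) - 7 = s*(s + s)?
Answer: 901977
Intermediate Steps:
P(s) = 7 + 2*s² (P(s) = 7 + s*(s + s) = 7 + s*(2*s) = 7 + 2*s²)
P(614) - 1*(-147978) = (7 + 2*614²) - 1*(-147978) = (7 + 2*376996) + 147978 = (7 + 753992) + 147978 = 753999 + 147978 = 901977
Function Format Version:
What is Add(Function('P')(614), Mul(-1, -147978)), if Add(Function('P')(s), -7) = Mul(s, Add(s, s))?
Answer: 901977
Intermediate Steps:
Function('P')(s) = Add(7, Mul(2, Pow(s, 2))) (Function('P')(s) = Add(7, Mul(s, Add(s, s))) = Add(7, Mul(s, Mul(2, s))) = Add(7, Mul(2, Pow(s, 2))))
Add(Function('P')(614), Mul(-1, -147978)) = Add(Add(7, Mul(2, Pow(614, 2))), Mul(-1, -147978)) = Add(Add(7, Mul(2, 376996)), 147978) = Add(Add(7, 753992), 147978) = Add(753999, 147978) = 901977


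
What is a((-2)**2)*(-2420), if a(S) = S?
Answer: -9680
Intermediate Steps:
a((-2)**2)*(-2420) = (-2)**2*(-2420) = 4*(-2420) = -9680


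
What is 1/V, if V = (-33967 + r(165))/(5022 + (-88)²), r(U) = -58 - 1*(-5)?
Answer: -6383/17010 ≈ -0.37525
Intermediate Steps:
r(U) = -53 (r(U) = -58 + 5 = -53)
V = -17010/6383 (V = (-33967 - 53)/(5022 + (-88)²) = -34020/(5022 + 7744) = -34020/12766 = -34020*1/12766 = -17010/6383 ≈ -2.6649)
1/V = 1/(-17010/6383) = -6383/17010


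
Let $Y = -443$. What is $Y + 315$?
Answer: $-128$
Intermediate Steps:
$Y + 315 = -443 + 315 = -128$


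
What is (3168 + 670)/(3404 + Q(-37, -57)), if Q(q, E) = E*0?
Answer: 1919/1702 ≈ 1.1275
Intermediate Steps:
Q(q, E) = 0
(3168 + 670)/(3404 + Q(-37, -57)) = (3168 + 670)/(3404 + 0) = 3838/3404 = 3838*(1/3404) = 1919/1702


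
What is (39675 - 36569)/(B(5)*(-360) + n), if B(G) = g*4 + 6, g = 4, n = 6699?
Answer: -3106/1221 ≈ -2.5438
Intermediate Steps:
B(G) = 22 (B(G) = 4*4 + 6 = 16 + 6 = 22)
(39675 - 36569)/(B(5)*(-360) + n) = (39675 - 36569)/(22*(-360) + 6699) = 3106/(-7920 + 6699) = 3106/(-1221) = 3106*(-1/1221) = -3106/1221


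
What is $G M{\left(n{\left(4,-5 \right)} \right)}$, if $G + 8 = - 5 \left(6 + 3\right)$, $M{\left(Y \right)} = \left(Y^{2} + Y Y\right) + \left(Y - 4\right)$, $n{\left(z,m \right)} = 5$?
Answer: $-2703$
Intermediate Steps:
$M{\left(Y \right)} = -4 + Y + 2 Y^{2}$ ($M{\left(Y \right)} = \left(Y^{2} + Y^{2}\right) + \left(Y - 4\right) = 2 Y^{2} + \left(-4 + Y\right) = -4 + Y + 2 Y^{2}$)
$G = -53$ ($G = -8 - 5 \left(6 + 3\right) = -8 - 45 = -53$)
$G M{\left(n{\left(4,-5 \right)} \right)} = - 53 \left(-4 + 5 + 2 \cdot 5^{2}\right) = - 53 \left(-4 + 5 + 2 \cdot 25\right) = - 53 \left(-4 + 5 + 50\right) = \left(-53\right) 51 = -2703$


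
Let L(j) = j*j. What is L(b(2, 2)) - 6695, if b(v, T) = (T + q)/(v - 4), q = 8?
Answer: -6670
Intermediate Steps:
b(v, T) = (8 + T)/(-4 + v) (b(v, T) = (T + 8)/(v - 4) = (8 + T)/(-4 + v))
L(j) = j²
L(b(2, 2)) - 6695 = ((8 + 2)/(-4 + 2))² - 6695 = (10/(-2))² - 6695 = (-½*10)² - 6695 = (-5)² - 6695 = 25 - 6695 = -6670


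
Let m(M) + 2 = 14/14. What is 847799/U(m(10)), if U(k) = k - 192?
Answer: -847799/193 ≈ -4392.7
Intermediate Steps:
m(M) = -1 (m(M) = -2 + 14/14 = -2 + 14*(1/14) = -2 + 1 = -1)
U(k) = -192 + k
847799/U(m(10)) = 847799/(-192 - 1) = 847799/(-193) = 847799*(-1/193) = -847799/193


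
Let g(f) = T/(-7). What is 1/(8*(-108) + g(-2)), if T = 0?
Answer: -1/864 ≈ -0.0011574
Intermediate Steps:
g(f) = 0 (g(f) = 0/(-7) = 0*(-⅐) = 0)
1/(8*(-108) + g(-2)) = 1/(8*(-108) + 0) = 1/(-864 + 0) = 1/(-864) = -1/864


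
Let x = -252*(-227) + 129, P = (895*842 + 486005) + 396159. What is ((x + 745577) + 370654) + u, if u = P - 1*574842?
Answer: 2234476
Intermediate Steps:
P = 1635754 (P = (753590 + 486005) + 396159 = 1239595 + 396159 = 1635754)
x = 57333 (x = 57204 + 129 = 57333)
u = 1060912 (u = 1635754 - 1*574842 = 1635754 - 574842 = 1060912)
((x + 745577) + 370654) + u = ((57333 + 745577) + 370654) + 1060912 = (802910 + 370654) + 1060912 = 1173564 + 1060912 = 2234476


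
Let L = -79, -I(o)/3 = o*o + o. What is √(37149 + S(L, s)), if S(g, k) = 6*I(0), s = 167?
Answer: √37149 ≈ 192.74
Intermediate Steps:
I(o) = -3*o - 3*o² (I(o) = -3*(o*o + o) = -3*(o² + o) = -3*(o + o²) = -3*o - 3*o²)
S(g, k) = 0 (S(g, k) = 6*(-3*0*(1 + 0)) = 6*(-3*0*1) = 6*0 = 0)
√(37149 + S(L, s)) = √(37149 + 0) = √37149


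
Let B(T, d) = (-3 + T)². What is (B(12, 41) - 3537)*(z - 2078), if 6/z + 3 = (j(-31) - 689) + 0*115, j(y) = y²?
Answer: 1931821056/269 ≈ 7.1815e+6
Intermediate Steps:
z = 6/269 (z = 6/(-3 + (((-31)² - 689) + 0*115)) = 6/(-3 + ((961 - 689) + 0)) = 6/(-3 + (272 + 0)) = 6/(-3 + 272) = 6/269 ≈ 0.022305)
(B(12, 41) - 3537)*(z - 2078) = ((-3 + 12)² - 3537)*(6/269 - 2078) = (9² - 3537)*(-558976/269) = (81 - 3537)*(-558976/269) = -3456*(-558976/269) = 1931821056/269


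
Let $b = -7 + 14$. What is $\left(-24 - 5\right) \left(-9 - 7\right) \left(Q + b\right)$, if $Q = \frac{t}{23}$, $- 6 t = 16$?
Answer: $\frac{220400}{69} \approx 3194.2$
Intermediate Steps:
$t = - \frac{8}{3}$ ($t = \left(- \frac{1}{6}\right) 16 = - \frac{8}{3} \approx -2.6667$)
$Q = - \frac{8}{69}$ ($Q = - \frac{8}{3 \cdot 23} = \left(- \frac{8}{3}\right) \frac{1}{23} = - \frac{8}{69} \approx -0.11594$)
$b = 7$
$\left(-24 - 5\right) \left(-9 - 7\right) \left(Q + b\right) = \left(-24 - 5\right) \left(-9 - 7\right) \left(- \frac{8}{69} + 7\right) = \left(-29\right) \left(-16\right) \frac{475}{69} = 464 \cdot \frac{475}{69} = \frac{220400}{69}$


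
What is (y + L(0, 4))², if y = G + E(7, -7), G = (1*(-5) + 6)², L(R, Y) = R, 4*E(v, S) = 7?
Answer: 121/16 ≈ 7.5625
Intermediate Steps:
E(v, S) = 7/4 (E(v, S) = (¼)*7 = 7/4)
G = 1 (G = (-5 + 6)² = 1² = 1)
y = 11/4 (y = 1 + 7/4 = 11/4 ≈ 2.7500)
(y + L(0, 4))² = (11/4 + 0)² = (11/4)² = 121/16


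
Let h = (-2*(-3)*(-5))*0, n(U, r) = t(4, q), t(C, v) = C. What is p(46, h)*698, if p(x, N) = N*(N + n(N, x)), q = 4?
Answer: 0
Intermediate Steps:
n(U, r) = 4
h = 0 (h = (6*(-5))*0 = -30*0 = 0)
p(x, N) = N*(4 + N) (p(x, N) = N*(N + 4) = N*(4 + N))
p(46, h)*698 = (0*(4 + 0))*698 = (0*4)*698 = 0*698 = 0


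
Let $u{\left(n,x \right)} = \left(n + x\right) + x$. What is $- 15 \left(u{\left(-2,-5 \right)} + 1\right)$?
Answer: $165$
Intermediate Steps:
$u{\left(n,x \right)} = n + 2 x$
$- 15 \left(u{\left(-2,-5 \right)} + 1\right) = - 15 \left(\left(-2 + 2 \left(-5\right)\right) + 1\right) = - 15 \left(\left(-2 - 10\right) + 1\right) = - 15 \left(-12 + 1\right) = \left(-15\right) \left(-11\right) = 165$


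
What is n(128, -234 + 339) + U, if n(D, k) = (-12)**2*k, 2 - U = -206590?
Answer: 221712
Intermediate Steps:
U = 206592 (U = 2 - 1*(-206590) = 2 + 206590 = 206592)
n(D, k) = 144*k
n(128, -234 + 339) + U = 144*(-234 + 339) + 206592 = 144*105 + 206592 = 15120 + 206592 = 221712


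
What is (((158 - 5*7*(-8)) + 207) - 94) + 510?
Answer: 1061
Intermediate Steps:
(((158 - 5*7*(-8)) + 207) - 94) + 510 = (((158 - 35*(-8)) + 207) - 94) + 510 = (((158 + 280) + 207) - 94) + 510 = ((438 + 207) - 94) + 510 = (645 - 94) + 510 = 551 + 510 = 1061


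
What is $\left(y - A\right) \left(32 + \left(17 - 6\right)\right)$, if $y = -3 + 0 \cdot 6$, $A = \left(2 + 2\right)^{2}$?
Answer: $-817$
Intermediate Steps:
$A = 16$ ($A = 4^{2} = 16$)
$y = -3$ ($y = -3 + 0 = -3$)
$\left(y - A\right) \left(32 + \left(17 - 6\right)\right) = \left(-3 - 16\right) \left(32 + \left(17 - 6\right)\right) = - 19 \left(32 + 11\right) = \left(-19\right) 43 = -817$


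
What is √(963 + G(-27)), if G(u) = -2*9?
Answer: 3*√105 ≈ 30.741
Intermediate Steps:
G(u) = -18
√(963 + G(-27)) = √(963 - 18) = √945 = 3*√105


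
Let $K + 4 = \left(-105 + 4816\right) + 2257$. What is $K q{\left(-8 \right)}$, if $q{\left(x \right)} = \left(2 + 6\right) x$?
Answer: $-445696$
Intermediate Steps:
$K = 6964$ ($K = -4 + \left(\left(-105 + 4816\right) + 2257\right) = -4 + \left(4711 + 2257\right) = -4 + 6968 = 6964$)
$q{\left(x \right)} = 8 x$
$K q{\left(-8 \right)} = 6964 \cdot 8 \left(-8\right) = 6964 \left(-64\right) = -445696$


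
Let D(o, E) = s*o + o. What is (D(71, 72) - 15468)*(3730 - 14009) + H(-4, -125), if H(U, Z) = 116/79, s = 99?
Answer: 6795159204/79 ≈ 8.6015e+7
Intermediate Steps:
D(o, E) = 100*o (D(o, E) = 99*o + o = 100*o)
H(U, Z) = 116/79 (H(U, Z) = 116*(1/79) = 116/79)
(D(71, 72) - 15468)*(3730 - 14009) + H(-4, -125) = (100*71 - 15468)*(3730 - 14009) + 116/79 = (7100 - 15468)*(-10279) + 116/79 = -8368*(-10279) + 116/79 = 86014672 + 116/79 = 6795159204/79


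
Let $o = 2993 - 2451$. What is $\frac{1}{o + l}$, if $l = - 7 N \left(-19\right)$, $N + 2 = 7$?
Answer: $\frac{1}{1207} \approx 0.0008285$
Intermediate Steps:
$N = 5$ ($N = -2 + 7 = 5$)
$l = 665$ ($l = \left(-7\right) 5 \left(-19\right) = \left(-35\right) \left(-19\right) = 665$)
$o = 542$ ($o = 2993 - 2451 = 542$)
$\frac{1}{o + l} = \frac{1}{542 + 665} = \frac{1}{1207}$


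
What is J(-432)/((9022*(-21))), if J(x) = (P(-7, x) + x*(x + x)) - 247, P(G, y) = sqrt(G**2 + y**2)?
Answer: -373001/189462 - sqrt(186673)/189462 ≈ -1.9710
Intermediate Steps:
J(x) = -247 + sqrt(49 + x**2) + 2*x**2 (J(x) = (sqrt((-7)**2 + x**2) + x*(x + x)) - 247 = (sqrt(49 + x**2) + x*(2*x)) - 247 = (sqrt(49 + x**2) + 2*x**2) - 247 = -247 + sqrt(49 + x**2) + 2*x**2)
J(-432)/((9022*(-21))) = (-247 + sqrt(49 + (-432)**2) + 2*(-432)**2)/((9022*(-21))) = (-247 + sqrt(49 + 186624) + 2*186624)/(-189462) = (-247 + sqrt(186673) + 373248)*(-1/189462) = (373001 + sqrt(186673))*(-1/189462) = -373001/189462 - sqrt(186673)/189462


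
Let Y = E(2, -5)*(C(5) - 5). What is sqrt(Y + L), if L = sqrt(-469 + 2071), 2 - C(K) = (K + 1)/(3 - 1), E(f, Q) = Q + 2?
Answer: sqrt(18 + 3*sqrt(178)) ≈ 7.6174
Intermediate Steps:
E(f, Q) = 2 + Q
C(K) = 3/2 - K/2 (C(K) = 2 - (K + 1)/(3 - 1) = 2 - (1 + K)/2 = 2 - (1/2 + K/2) = 2 + (-1/2 - K/2) = 3/2 - K/2)
L = 3*sqrt(178) (L = sqrt(1602) = 3*sqrt(178) ≈ 40.025)
Y = 18 (Y = (2 - 5)*((3/2 - 1/2*5) - 5) = -3*((3/2 - 5/2) - 5) = -3*(-1 - 5) = -3*(-6) = 18)
sqrt(Y + L) = sqrt(18 + 3*sqrt(178))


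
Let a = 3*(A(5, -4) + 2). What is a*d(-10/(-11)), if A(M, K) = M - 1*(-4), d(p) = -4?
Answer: -132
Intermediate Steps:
A(M, K) = 4 + M (A(M, K) = M + 4 = 4 + M)
a = 33 (a = 3*((4 + 5) + 2) = 3*(9 + 2) = 3*11 = 33)
a*d(-10/(-11)) = 33*(-4) = -132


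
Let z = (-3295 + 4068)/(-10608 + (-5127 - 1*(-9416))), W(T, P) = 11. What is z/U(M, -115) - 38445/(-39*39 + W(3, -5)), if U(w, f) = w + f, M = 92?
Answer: 1117729639/43891774 ≈ 25.466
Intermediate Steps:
U(w, f) = f + w
z = -773/6319 (z = 773/(-10608 + (-5127 + 9416)) = 773/(-10608 + 4289) = 773/(-6319) = 773*(-1/6319) = -773/6319 ≈ -0.12233)
z/U(M, -115) - 38445/(-39*39 + W(3, -5)) = -773/(6319*(-115 + 92)) - 38445/(-39*39 + 11) = -773/6319/(-23) - 38445/(-1521 + 11) = -773/6319*(-1/23) - 38445/(-1510) = 773/145337 - 38445*(-1/1510) = 773/145337 + 7689/302 = 1117729639/43891774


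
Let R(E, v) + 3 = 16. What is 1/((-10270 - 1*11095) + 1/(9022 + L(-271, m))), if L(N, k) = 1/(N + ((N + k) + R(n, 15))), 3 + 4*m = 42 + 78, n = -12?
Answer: -18034974/385317217511 ≈ -4.6806e-5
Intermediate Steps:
m = 117/4 (m = -¾ + (42 + 78)/4 = -¾ + (¼)*120 = -¾ + 30 = 117/4 ≈ 29.250)
R(E, v) = 13 (R(E, v) = -3 + 16 = 13)
L(N, k) = 1/(13 + k + 2*N) (L(N, k) = 1/(N + ((N + k) + 13)) = 1/(N + (13 + N + k)) = 1/(13 + k + 2*N))
1/((-10270 - 1*11095) + 1/(9022 + L(-271, m))) = 1/((-10270 - 1*11095) + 1/(9022 + 1/(13 + 117/4 + 2*(-271)))) = 1/((-10270 - 11095) + 1/(9022 + 1/(13 + 117/4 - 542))) = 1/(-21365 + 1/(9022 + 1/(-1999/4))) = 1/(-21365 + 1/(9022 - 4/1999)) = 1/(-21365 + 1/(18034974/1999)) = 1/(-21365 + 1999/18034974) = 1/(-385317217511/18034974) = -18034974/385317217511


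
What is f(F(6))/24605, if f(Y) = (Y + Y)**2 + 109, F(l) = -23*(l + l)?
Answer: 304813/24605 ≈ 12.388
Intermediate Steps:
F(l) = -46*l
f(Y) = 109 + 4*Y**2 (f(Y) = (2*Y)**2 + 109 = 4*Y**2 + 109 = 109 + 4*Y**2)
f(F(6))/24605 = (109 + 4*(-46*6)**2)/24605 = (109 + 4*(-276)**2)*(1/24605) = (109 + 4*76176)*(1/24605) = (109 + 304704)*(1/24605) = 304813*(1/24605) = 304813/24605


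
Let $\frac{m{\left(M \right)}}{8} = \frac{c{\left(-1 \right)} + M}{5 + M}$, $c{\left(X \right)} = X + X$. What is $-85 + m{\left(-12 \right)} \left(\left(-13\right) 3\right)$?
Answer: $-709$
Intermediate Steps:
$c{\left(X \right)} = 2 X$
$m{\left(M \right)} = \frac{8 \left(-2 + M\right)}{5 + M}$ ($m{\left(M \right)} = 8 \frac{2 \left(-1\right) + M}{5 + M} = 8 \frac{-2 + M}{5 + M} = \frac{8 \left(-2 + M\right)}{5 + M}$)
$-85 + m{\left(-12 \right)} \left(\left(-13\right) 3\right) = -85 + \frac{8 \left(-2 - 12\right)}{5 - 12} \left(\left(-13\right) 3\right) = -85 + 8 \frac{1}{-7} \left(-14\right) \left(-39\right) = -85 + 8 \left(- \frac{1}{7}\right) \left(-14\right) \left(-39\right) = -85 + 16 \left(-39\right) = -85 - 624 = -709$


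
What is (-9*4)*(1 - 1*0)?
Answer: -36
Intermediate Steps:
(-9*4)*(1 - 1*0) = -36*(1 + 0) = -36*1 = -36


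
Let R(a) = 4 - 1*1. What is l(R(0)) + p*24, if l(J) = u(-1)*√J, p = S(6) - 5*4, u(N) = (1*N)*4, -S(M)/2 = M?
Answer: -768 - 4*√3 ≈ -774.93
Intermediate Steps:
S(M) = -2*M
u(N) = 4*N (u(N) = N*4 = 4*N)
R(a) = 3 (R(a) = 4 - 1 = 3)
p = -32 (p = -2*6 - 5*4 = -12 - 20 = -32)
l(J) = -4*√J (l(J) = (4*(-1))*√J = -4*√J)
l(R(0)) + p*24 = -4*√3 - 32*24 = -4*√3 - 768 = -768 - 4*√3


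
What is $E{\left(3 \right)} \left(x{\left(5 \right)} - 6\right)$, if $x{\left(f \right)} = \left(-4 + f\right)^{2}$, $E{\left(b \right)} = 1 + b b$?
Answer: $-50$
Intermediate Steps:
$E{\left(b \right)} = 1 + b^{2}$
$E{\left(3 \right)} \left(x{\left(5 \right)} - 6\right) = \left(1 + 3^{2}\right) \left(\left(-4 + 5\right)^{2} - 6\right) = \left(1 + 9\right) \left(1^{2} - 6\right) = 10 \left(1 - 6\right) = 10 \left(-5\right) = -50$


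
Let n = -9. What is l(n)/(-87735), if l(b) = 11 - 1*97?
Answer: 86/87735 ≈ 0.00098022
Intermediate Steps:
l(b) = -86 (l(b) = 11 - 97 = -86)
l(n)/(-87735) = -86/(-87735) = -86*(-1/87735) = 86/87735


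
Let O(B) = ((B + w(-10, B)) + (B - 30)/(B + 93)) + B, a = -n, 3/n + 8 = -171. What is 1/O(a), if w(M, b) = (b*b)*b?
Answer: -31831131450/9193406321 ≈ -3.4624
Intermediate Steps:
n = -3/179 (n = 3/(-8 - 171) = 3/(-179) = 3*(-1/179) = -3/179 ≈ -0.016760)
w(M, b) = b³ (w(M, b) = b²*b = b³)
a = 3/179 (a = -1*(-3/179) = 3/179 ≈ 0.016760)
O(B) = B³ + 2*B + (-30 + B)/(93 + B) (O(B) = ((B + B³) + (B - 30)/(B + 93)) + B = ((B + B³) + (-30 + B)/(93 + B)) + B = (B + B³ + (-30 + B)/(93 + B)) + B = B³ + 2*B + (-30 + B)/(93 + B))
1/O(a) = 1/((-30 + (3/179)⁴ + 2*(3/179)² + 93*(3/179)³ + 187*(3/179))/(93 + 3/179)) = 1/((-30 + 81/1026625681 + 2*(9/32041) + 93*(27/5735339) + 561/179)/(16650/179)) = 1/(179*(-30 + 81/1026625681 + 18/32041 + 2511/5735339 + 561/179)/16650) = 1/((179/16650)*(-27580218963/1026625681)) = 1/(-9193406321/31831131450) = -31831131450/9193406321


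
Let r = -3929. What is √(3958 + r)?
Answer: √29 ≈ 5.3852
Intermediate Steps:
√(3958 + r) = √(3958 - 3929) = √29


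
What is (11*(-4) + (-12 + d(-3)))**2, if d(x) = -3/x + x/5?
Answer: 77284/25 ≈ 3091.4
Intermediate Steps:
d(x) = -3/x + x/5 (d(x) = -3/x + x*(1/5) = -3/x + x/5)
(11*(-4) + (-12 + d(-3)))**2 = (11*(-4) + (-12 + (-3/(-3) + (1/5)*(-3))))**2 = (-44 + (-12 + (-3*(-1/3) - 3/5)))**2 = (-44 + (-12 + (1 - 3/5)))**2 = (-44 + (-12 + 2/5))**2 = (-44 - 58/5)**2 = (-278/5)**2 = 77284/25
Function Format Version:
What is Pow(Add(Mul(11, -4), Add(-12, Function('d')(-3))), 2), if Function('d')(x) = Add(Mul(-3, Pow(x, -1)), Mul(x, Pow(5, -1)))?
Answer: Rational(77284, 25) ≈ 3091.4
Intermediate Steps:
Function('d')(x) = Add(Mul(-3, Pow(x, -1)), Mul(Rational(1, 5), x)) (Function('d')(x) = Add(Mul(-3, Pow(x, -1)), Mul(x, Rational(1, 5))) = Add(Mul(-3, Pow(x, -1)), Mul(Rational(1, 5), x)))
Pow(Add(Mul(11, -4), Add(-12, Function('d')(-3))), 2) = Pow(Add(Mul(11, -4), Add(-12, Add(Mul(-3, Pow(-3, -1)), Mul(Rational(1, 5), -3)))), 2) = Pow(Add(-44, Add(-12, Add(Mul(-3, Rational(-1, 3)), Rational(-3, 5)))), 2) = Pow(Add(-44, Add(-12, Add(1, Rational(-3, 5)))), 2) = Pow(Add(-44, Add(-12, Rational(2, 5))), 2) = Pow(Add(-44, Rational(-58, 5)), 2) = Pow(Rational(-278, 5), 2) = Rational(77284, 25)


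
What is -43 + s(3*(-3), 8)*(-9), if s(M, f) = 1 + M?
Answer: 29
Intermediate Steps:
-43 + s(3*(-3), 8)*(-9) = -43 + (1 + 3*(-3))*(-9) = -43 + (1 - 9)*(-9) = -43 - 8*(-9) = -43 + 72 = 29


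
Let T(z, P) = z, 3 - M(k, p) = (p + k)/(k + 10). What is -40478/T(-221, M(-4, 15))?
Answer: 40478/221 ≈ 183.16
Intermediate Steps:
M(k, p) = 3 - (k + p)/(10 + k) (M(k, p) = 3 - (p + k)/(k + 10) = 3 - (k + p)/(10 + k))
-40478/T(-221, M(-4, 15)) = -40478/(-221) = -40478*(-1/221) = 40478/221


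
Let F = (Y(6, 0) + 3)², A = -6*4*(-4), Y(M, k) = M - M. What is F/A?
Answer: 3/32 ≈ 0.093750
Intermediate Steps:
Y(M, k) = 0
A = 96 (A = -24*(-4) = 96)
F = 9 (F = (0 + 3)² = 3² = 9)
F/A = 9/96 = (1/96)*9 = 3/32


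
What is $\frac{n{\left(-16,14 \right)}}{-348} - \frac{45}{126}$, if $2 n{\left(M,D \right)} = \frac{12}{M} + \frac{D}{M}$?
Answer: $- \frac{13829}{38976} \approx -0.35481$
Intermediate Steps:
$n{\left(M,D \right)} = \frac{6}{M} + \frac{D}{2 M}$ ($n{\left(M,D \right)} = \frac{\frac{12}{M} + \frac{D}{M}}{2} = \frac{6}{M} + \frac{D}{2 M}$)
$\frac{n{\left(-16,14 \right)}}{-348} - \frac{45}{126} = \frac{\frac{1}{2} \frac{1}{-16} \left(12 + 14\right)}{-348} - \frac{45}{126} = \frac{1}{2} \left(- \frac{1}{16}\right) 26 \left(- \frac{1}{348}\right) - \frac{5}{14} = \left(- \frac{13}{16}\right) \left(- \frac{1}{348}\right) - \frac{5}{14} = \frac{13}{5568} - \frac{5}{14} = - \frac{13829}{38976}$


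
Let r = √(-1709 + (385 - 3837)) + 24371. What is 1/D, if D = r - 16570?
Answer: 7801/60860762 - I*√5161/60860762 ≈ 0.00012818 - 1.1804e-6*I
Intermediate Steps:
r = 24371 + I*√5161 (r = √(-1709 - 3452) + 24371 = √(-5161) + 24371 = I*√5161 + 24371 = 24371 + I*√5161 ≈ 24371.0 + 71.84*I)
D = 7801 + I*√5161 (D = (24371 + I*√5161) - 16570 = 7801 + I*√5161 ≈ 7801.0 + 71.84*I)
1/D = 1/(7801 + I*√5161)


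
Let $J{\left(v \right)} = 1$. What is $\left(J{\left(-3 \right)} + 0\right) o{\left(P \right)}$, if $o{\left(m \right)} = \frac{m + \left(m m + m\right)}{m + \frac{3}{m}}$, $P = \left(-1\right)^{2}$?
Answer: $\frac{3}{4} \approx 0.75$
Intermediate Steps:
$P = 1$
$o{\left(m \right)} = \frac{m^{2} + 2 m}{m + \frac{3}{m}}$ ($o{\left(m \right)} = \frac{m + \left(m^{2} + m\right)}{m + \frac{3}{m}} = \frac{m + \left(m + m^{2}\right)}{m + \frac{3}{m}} = \frac{m^{2} + 2 m}{m + \frac{3}{m}}$)
$\left(J{\left(-3 \right)} + 0\right) o{\left(P \right)} = \left(1 + 0\right) \frac{1^{2} \left(2 + 1\right)}{3 + 1^{2}} = 1 \cdot 1 \frac{1}{3 + 1} \cdot 3 = 1 \cdot 1 \cdot \frac{1}{4} \cdot 3 = 1 \cdot \frac{3}{4} = \frac{3}{4}$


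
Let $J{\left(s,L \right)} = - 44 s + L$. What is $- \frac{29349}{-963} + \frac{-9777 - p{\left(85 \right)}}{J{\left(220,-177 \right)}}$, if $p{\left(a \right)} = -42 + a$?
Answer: $\frac{33194417}{1054699} \approx 31.473$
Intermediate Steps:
$J{\left(s,L \right)} = L - 44 s$
$- \frac{29349}{-963} + \frac{-9777 - p{\left(85 \right)}}{J{\left(220,-177 \right)}} = - \frac{29349}{-963} + \frac{-9777 - \left(-42 + 85\right)}{-177 - 9680} = \left(-29349\right) \left(- \frac{1}{963}\right) + \frac{-9777 - 43}{-177 - 9680} = \frac{3261}{107} + \frac{-9777 - 43}{-9857} = \frac{3261}{107} - - \frac{9820}{9857} = \frac{3261}{107} + \frac{9820}{9857} = \frac{33194417}{1054699}$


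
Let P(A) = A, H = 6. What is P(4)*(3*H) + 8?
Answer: 80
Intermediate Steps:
P(4)*(3*H) + 8 = 4*(3*6) + 8 = 4*18 + 8 = 72 + 8 = 80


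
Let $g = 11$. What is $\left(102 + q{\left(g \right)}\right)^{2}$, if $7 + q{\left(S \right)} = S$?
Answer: $11236$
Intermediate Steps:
$q{\left(S \right)} = -7 + S$
$\left(102 + q{\left(g \right)}\right)^{2} = \left(102 + \left(-7 + 11\right)\right)^{2} = \left(102 + 4\right)^{2} = 106^{2} = 11236$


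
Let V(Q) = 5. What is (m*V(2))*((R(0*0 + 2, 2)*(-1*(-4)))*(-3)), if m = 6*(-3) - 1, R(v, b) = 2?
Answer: 2280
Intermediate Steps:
m = -19 (m = -18 - 1 = -19)
(m*V(2))*((R(0*0 + 2, 2)*(-1*(-4)))*(-3)) = (-19*5)*((2*(-1*(-4)))*(-3)) = -95*2*4*(-3) = -760*(-3) = -95*(-24) = 2280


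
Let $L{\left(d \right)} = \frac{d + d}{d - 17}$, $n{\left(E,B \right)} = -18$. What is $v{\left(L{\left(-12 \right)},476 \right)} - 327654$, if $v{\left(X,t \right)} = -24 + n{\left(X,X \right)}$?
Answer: $-327696$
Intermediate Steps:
$L{\left(d \right)} = \frac{2 d}{-17 + d}$
$v{\left(X,t \right)} = -42$ ($v{\left(X,t \right)} = -24 - 18 = -42$)
$v{\left(L{\left(-12 \right)},476 \right)} - 327654 = -42 - 327654 = -327696$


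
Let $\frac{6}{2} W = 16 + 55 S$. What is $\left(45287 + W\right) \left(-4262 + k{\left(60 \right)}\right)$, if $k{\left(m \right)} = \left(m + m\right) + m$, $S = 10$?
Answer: $- \frac{556895014}{3} \approx -1.8563 \cdot 10^{8}$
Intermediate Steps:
$W = \frac{566}{3}$ ($W = \frac{16 + 55 \cdot 10}{3} = \frac{16 + 550}{3} = \frac{1}{3} \cdot 566 = \frac{566}{3} \approx 188.67$)
$k{\left(m \right)} = 3 m$ ($k{\left(m \right)} = 2 m + m = 3 m$)
$\left(45287 + W\right) \left(-4262 + k{\left(60 \right)}\right) = \left(45287 + \frac{566}{3}\right) \left(-4262 + 3 \cdot 60\right) = \frac{136427 \left(-4262 + 180\right)}{3} = \frac{136427}{3} \left(-4082\right) = - \frac{556895014}{3}$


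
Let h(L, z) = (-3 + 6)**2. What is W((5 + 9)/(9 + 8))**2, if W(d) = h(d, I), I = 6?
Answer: 81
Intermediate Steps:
h(L, z) = 9 (h(L, z) = 3**2 = 9)
W(d) = 9
W((5 + 9)/(9 + 8))**2 = 9**2 = 81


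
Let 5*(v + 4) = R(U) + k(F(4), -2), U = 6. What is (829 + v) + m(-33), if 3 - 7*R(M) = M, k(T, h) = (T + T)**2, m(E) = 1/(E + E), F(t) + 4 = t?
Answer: 1905517/2310 ≈ 824.90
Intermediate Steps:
F(t) = -4 + t
m(E) = 1/(2*E)
k(T, h) = 4*T**2 (k(T, h) = (2*T)**2 = 4*T**2)
R(M) = 3/7 - M/7
v = -143/35 (v = -4 + ((3/7 - 1/7*6) + 4*(-4 + 4)**2)/5 = -4 + ((3/7 - 6/7) + 4*0**2)/5 = -4 + (-3/7 + 4*0)/5 = -4 + (-3/7 + 0)/5 = -4 + (1/5)*(-3/7) = -4 - 3/35 = -143/35 ≈ -4.0857)
(829 + v) + m(-33) = (829 - 143/35) + (1/2)/(-33) = 28872/35 + (1/2)*(-1/33) = 28872/35 - 1/66 = 1905517/2310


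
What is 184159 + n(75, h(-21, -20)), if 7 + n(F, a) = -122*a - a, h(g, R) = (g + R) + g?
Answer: 191778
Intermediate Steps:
h(g, R) = R + 2*g (h(g, R) = (R + g) + g = R + 2*g)
n(F, a) = -7 - 123*a (n(F, a) = -7 + (-122*a - a) = -7 - 123*a)
184159 + n(75, h(-21, -20)) = 184159 + (-7 - 123*(-20 + 2*(-21))) = 184159 + (-7 - 123*(-20 - 42)) = 184159 + (-7 - 123*(-62)) = 184159 + (-7 + 7626) = 184159 + 7619 = 191778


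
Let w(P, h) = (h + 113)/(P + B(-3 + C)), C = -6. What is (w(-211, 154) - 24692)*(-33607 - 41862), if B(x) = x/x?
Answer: 130450355101/70 ≈ 1.8636e+9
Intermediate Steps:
B(x) = 1
w(P, h) = (113 + h)/(1 + P) (w(P, h) = (h + 113)/(P + 1) = (113 + h)/(1 + P))
(w(-211, 154) - 24692)*(-33607 - 41862) = ((113 + 154)/(1 - 211) - 24692)*(-33607 - 41862) = (267/(-210) - 24692)*(-75469) = (-1/210*267 - 24692)*(-75469) = (-89/70 - 24692)*(-75469) = -1728529/70*(-75469) = 130450355101/70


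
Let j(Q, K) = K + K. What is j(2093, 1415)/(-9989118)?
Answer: -1415/4994559 ≈ -0.00028331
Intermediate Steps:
j(Q, K) = 2*K
j(2093, 1415)/(-9989118) = (2*1415)/(-9989118) = 2830*(-1/9989118) = -1415/4994559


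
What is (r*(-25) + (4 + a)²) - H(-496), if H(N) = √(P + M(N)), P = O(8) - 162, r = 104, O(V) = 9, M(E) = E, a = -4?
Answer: -2600 - I*√649 ≈ -2600.0 - 25.475*I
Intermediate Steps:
P = -153 (P = 9 - 162 = -153)
H(N) = √(-153 + N)
(r*(-25) + (4 + a)²) - H(-496) = (104*(-25) + (4 - 4)²) - √(-153 - 496) = (-2600 + 0²) - √(-649) = (-2600 + 0) - I*√649 = -2600 - I*√649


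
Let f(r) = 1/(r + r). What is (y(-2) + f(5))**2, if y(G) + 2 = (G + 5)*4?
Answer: 10201/100 ≈ 102.01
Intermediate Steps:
y(G) = 18 + 4*G (y(G) = -2 + (G + 5)*4 = -2 + (5 + G)*4 = -2 + (20 + 4*G) = 18 + 4*G)
f(r) = 1/(2*r)
(y(-2) + f(5))**2 = ((18 + 4*(-2)) + (1/2)/5)**2 = ((18 - 8) + (1/2)*(1/5))**2 = (10 + 1/10)**2 = (101/10)**2 = 10201/100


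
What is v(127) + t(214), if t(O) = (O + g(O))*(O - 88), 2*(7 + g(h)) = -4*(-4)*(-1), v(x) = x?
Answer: 25201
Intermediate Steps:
g(h) = -15 (g(h) = -7 + (-4*(-4)*(-1))/2 = -7 + (16*(-1))/2 = -7 + (½)*(-16) = -7 - 8 = -15)
t(O) = (-88 + O)*(-15 + O) (t(O) = (O - 15)*(O - 88) = (-15 + O)*(-88 + O) = (-88 + O)*(-15 + O))
v(127) + t(214) = 127 + (1320 + 214² - 103*214) = 127 + (1320 + 45796 - 22042) = 127 + 25074 = 25201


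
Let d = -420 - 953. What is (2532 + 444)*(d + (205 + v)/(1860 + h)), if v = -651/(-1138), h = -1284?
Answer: -27892283573/6828 ≈ -4.0850e+6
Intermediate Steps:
d = -1373
v = 651/1138 (v = -651*(-1/1138) = 651/1138 ≈ 0.57206)
(2532 + 444)*(d + (205 + v)/(1860 + h)) = (2532 + 444)*(-1373 + (205 + 651/1138)/(1860 - 1284)) = 2976*(-1373 + (233941/1138)/576) = 2976*(-1373 + (233941/1138)*(1/576)) = 2976*(-1373 + 233941/655488) = 2976*(-899751083/655488) = -27892283573/6828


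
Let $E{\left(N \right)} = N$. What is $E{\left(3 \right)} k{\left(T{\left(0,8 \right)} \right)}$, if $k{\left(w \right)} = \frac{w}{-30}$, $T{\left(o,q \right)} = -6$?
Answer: $\frac{3}{5} \approx 0.6$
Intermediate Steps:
$k{\left(w \right)} = - \frac{w}{30}$ ($k{\left(w \right)} = w \left(- \frac{1}{30}\right) = - \frac{w}{30}$)
$E{\left(3 \right)} k{\left(T{\left(0,8 \right)} \right)} = 3 \left(\left(- \frac{1}{30}\right) \left(-6\right)\right) = 3 \cdot \frac{1}{5} = \frac{3}{5}$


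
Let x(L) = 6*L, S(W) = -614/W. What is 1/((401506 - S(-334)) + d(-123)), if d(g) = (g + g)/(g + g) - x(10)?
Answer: 167/67041342 ≈ 2.4910e-6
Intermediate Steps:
d(g) = -59 (d(g) = (g + g)/(g + g) - 6*10 = (2*g)/((2*g)) - 1*60 = (2*g)*(1/(2*g)) - 60 = 1 - 60 = -59)
1/((401506 - S(-334)) + d(-123)) = 1/((401506 - (-614)/(-334)) - 59) = 1/((401506 - (-614)*(-1)/334) - 59) = 1/((401506 - 1*307/167) - 59) = 1/((401506 - 307/167) - 59) = 1/(67051195/167 - 59) = 1/(67041342/167) = 167/67041342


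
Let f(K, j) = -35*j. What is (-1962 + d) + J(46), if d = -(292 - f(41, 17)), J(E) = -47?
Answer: -2896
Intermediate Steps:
d = -887 (d = -(292 - (-35)*17) = -(292 - 1*(-595)) = -(292 + 595) = -1*887 = -887)
(-1962 + d) + J(46) = (-1962 - 887) - 47 = -2849 - 47 = -2896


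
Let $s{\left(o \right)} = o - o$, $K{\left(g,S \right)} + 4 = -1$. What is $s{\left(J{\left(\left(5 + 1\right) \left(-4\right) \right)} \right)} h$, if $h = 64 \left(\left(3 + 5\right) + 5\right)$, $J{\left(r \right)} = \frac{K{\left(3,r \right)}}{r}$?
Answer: $0$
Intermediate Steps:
$K{\left(g,S \right)} = -5$ ($K{\left(g,S \right)} = -4 - 1 = -5$)
$J{\left(r \right)} = - \frac{5}{r}$
$s{\left(o \right)} = 0$
$h = 832$ ($h = 64 \left(8 + 5\right) = 64 \cdot 13 = 832$)
$s{\left(J{\left(\left(5 + 1\right) \left(-4\right) \right)} \right)} h = 0 \cdot 832 = 0$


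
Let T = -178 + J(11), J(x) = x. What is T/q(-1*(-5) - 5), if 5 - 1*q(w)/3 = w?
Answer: -167/15 ≈ -11.133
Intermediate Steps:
q(w) = 15 - 3*w
T = -167 (T = -178 + 11 = -167)
T/q(-1*(-5) - 5) = -167/(15 - 3*(-1*(-5) - 5)) = -167/(15 - 3*(5 - 5)) = -167/(15 - 3*0) = -167/(15 + 0) = -167/15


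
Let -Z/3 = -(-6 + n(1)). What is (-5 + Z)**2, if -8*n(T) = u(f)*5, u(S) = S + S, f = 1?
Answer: 11449/16 ≈ 715.56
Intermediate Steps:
u(S) = 2*S
n(T) = -5/4 (n(T) = -2*1*5/8 = -5/4)
Z = -87/4 (Z = -(-3)*(-6 - 5/4) = -(-3)*(-29)/4 = -3*29/4 = -87/4 ≈ -21.750)
(-5 + Z)**2 = (-5 - 87/4)**2 = (-107/4)**2 = 11449/16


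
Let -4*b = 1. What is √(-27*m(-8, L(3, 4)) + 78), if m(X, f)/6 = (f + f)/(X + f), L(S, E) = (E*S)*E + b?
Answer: I*√874182/53 ≈ 17.641*I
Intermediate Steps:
b = -¼ (b = -¼*1 = -¼ ≈ -0.25000)
L(S, E) = -¼ + S*E² (L(S, E) = (E*S)*E - ¼ = S*E² - ¼ = -¼ + S*E²)
m(X, f) = 12*f/(X + f) (m(X, f) = 6*((f + f)/(X + f)) = 6*((2*f)/(X + f)) = 6*(2*f/(X + f)) = 12*f/(X + f))
√(-27*m(-8, L(3, 4)) + 78) = √(-324*(-¼ + 3*4²)/(-8 + (-¼ + 3*4²)) + 78) = √(-324*(-¼ + 3*16)/(-8 + (-¼ + 3*16)) + 78) = √(-324*(-¼ + 48)/(-8 + (-¼ + 48)) + 78) = √(-324*191/(4*(-8 + 191/4)) + 78) = √(-324*191/(4*159/4) + 78) = √(-324*191*4/(4*159) + 78) = √(-27*764/53 + 78) = √(-20628/53 + 78) = √(-16494/53) = I*√874182/53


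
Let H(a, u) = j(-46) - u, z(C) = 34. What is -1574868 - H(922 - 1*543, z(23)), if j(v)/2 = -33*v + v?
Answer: -1577778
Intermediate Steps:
j(v) = -64*v (j(v) = 2*(-33*v + v) = 2*(-32*v) = -64*v)
H(a, u) = 2944 - u (H(a, u) = -64*(-46) - u = 2944 - u)
-1574868 - H(922 - 1*543, z(23)) = -1574868 - (2944 - 1*34) = -1574868 - (2944 - 34) = -1574868 - 1*2910 = -1574868 - 2910 = -1577778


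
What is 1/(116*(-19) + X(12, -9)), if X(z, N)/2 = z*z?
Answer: -1/1916 ≈ -0.00052192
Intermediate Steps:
X(z, N) = 2*z**2 (X(z, N) = 2*(z*z) = 2*z**2)
1/(116*(-19) + X(12, -9)) = 1/(116*(-19) + 2*12**2) = 1/(-2204 + 2*144) = 1/(-2204 + 288) = 1/(-1916) = -1/1916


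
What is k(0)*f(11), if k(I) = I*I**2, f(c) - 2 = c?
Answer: 0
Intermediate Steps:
f(c) = 2 + c
k(I) = I**3
k(0)*f(11) = 0**3*(2 + 11) = 0*13 = 0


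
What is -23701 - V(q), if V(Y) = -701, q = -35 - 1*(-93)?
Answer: -23000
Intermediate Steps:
q = 58 (q = -35 + 93 = 58)
-23701 - V(q) = -23701 - 1*(-701) = -23701 + 701 = -23000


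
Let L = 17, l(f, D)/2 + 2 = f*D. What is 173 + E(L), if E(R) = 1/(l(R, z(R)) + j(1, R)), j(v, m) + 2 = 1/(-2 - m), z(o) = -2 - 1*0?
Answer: 243392/1407 ≈ 172.99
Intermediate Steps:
z(o) = -2 (z(o) = -2 + 0 = -2)
l(f, D) = -4 + 2*D*f (l(f, D) = -4 + 2*(f*D) = -4 + 2*(D*f) = -4 + 2*D*f)
j(v, m) = -2 + 1/(-2 - m)
E(R) = 1/(-4 - 4*R + (-5 - 2*R)/(2 + R)) (E(R) = 1/((-4 + 2*(-2)*R) + (-5 - 2*R)/(2 + R)) = 1/((-4 - 4*R) + (-5 - 2*R)/(2 + R)) = 1/(-4 - 4*R + (-5 - 2*R)/(2 + R)))
173 + E(L) = 173 + (-2 - 1*17)/(13 + 4*17**2 + 14*17) = 173 + (-2 - 17)/(13 + 4*289 + 238) = 173 - 19/(13 + 1156 + 238) = 173 - 19/1407 = 243392/1407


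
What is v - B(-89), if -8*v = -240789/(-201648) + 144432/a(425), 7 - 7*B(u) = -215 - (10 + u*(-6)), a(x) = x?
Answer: -14309007177/94102400 ≈ -152.06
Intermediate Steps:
B(u) = 232/7 - 6*u/7 (B(u) = 1 - (-215 - (10 + u*(-6)))/7 = 1 - (-215 - (10 - 6*u))/7 = 1 - (-215 + (-10 + 6*u))/7 = 1 - (-225 + 6*u)/7 = 1 + (225/7 - 6*u/7) = 232/7 - 6*u/7)
v = -573073711/13443200 (v = -(-240789/(-201648) + 144432/425)/8 = -(-240789*(-1/201648) + 144432*(1/425))/8 = -(80263/67216 + 8496/25)/8 = -⅛*573073711/1680400 = -573073711/13443200 ≈ -42.629)
v - B(-89) = -573073711/13443200 - (232/7 - 6/7*(-89)) = -573073711/13443200 - (232/7 + 534/7) = -573073711/13443200 - 1*766/7 = -573073711/13443200 - 766/7 = -14309007177/94102400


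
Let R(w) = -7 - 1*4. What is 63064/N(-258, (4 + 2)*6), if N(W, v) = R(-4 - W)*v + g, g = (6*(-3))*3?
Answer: -31532/225 ≈ -140.14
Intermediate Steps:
R(w) = -11 (R(w) = -7 - 4 = -11)
g = -54 (g = -18*3 = -54)
N(W, v) = -54 - 11*v (N(W, v) = -11*v - 54 = -54 - 11*v)
63064/N(-258, (4 + 2)*6) = 63064/(-54 - 11*(4 + 2)*6) = 63064/(-54 - 66*6) = 63064/(-54 - 11*36) = 63064/(-54 - 396) = 63064/(-450) = 63064*(-1/450) = -31532/225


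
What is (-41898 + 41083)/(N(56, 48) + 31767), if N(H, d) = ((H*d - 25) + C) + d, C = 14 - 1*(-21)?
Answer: -815/34513 ≈ -0.023614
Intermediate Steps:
C = 35 (C = 14 + 21 = 35)
N(H, d) = 10 + d + H*d (N(H, d) = ((H*d - 25) + 35) + d = ((-25 + H*d) + 35) + d = (10 + H*d) + d = 10 + d + H*d)
(-41898 + 41083)/(N(56, 48) + 31767) = (-41898 + 41083)/((10 + 48 + 56*48) + 31767) = -815/((10 + 48 + 2688) + 31767) = -815/(2746 + 31767) = -815/34513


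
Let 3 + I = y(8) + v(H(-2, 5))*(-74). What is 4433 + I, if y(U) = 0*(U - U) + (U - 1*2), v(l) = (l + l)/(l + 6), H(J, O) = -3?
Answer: 4584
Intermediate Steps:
v(l) = 2*l/(6 + l) (v(l) = (2*l)/(6 + l) = 2*l/(6 + l))
y(U) = -2 + U (y(U) = 0*0 + (U - 2) = 0 + (-2 + U) = -2 + U)
I = 151 (I = -3 + ((-2 + 8) + (2*(-3)/(6 - 3))*(-74)) = -3 + (6 + (2*(-3)/3)*(-74)) = -3 + (6 + (2*(-3)*(⅓))*(-74)) = -3 + (6 - 2*(-74)) = -3 + (6 + 148) = -3 + 154 = 151)
4433 + I = 4433 + 151 = 4584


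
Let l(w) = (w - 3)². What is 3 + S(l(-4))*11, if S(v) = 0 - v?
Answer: -536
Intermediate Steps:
l(w) = (-3 + w)²
S(v) = -v
3 + S(l(-4))*11 = 3 - (-3 - 4)²*11 = 3 - 1*(-7)²*11 = 3 - 1*49*11 = 3 - 49*11 = 3 - 539 = -536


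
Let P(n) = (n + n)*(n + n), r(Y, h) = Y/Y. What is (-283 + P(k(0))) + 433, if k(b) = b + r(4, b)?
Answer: 154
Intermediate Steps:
r(Y, h) = 1
k(b) = 1 + b (k(b) = b + 1 = 1 + b)
P(n) = 4*n**2 (P(n) = (2*n)*(2*n) = 4*n**2)
(-283 + P(k(0))) + 433 = (-283 + 4*(1 + 0)**2) + 433 = (-283 + 4*1**2) + 433 = (-283 + 4*1) + 433 = (-283 + 4) + 433 = -279 + 433 = 154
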